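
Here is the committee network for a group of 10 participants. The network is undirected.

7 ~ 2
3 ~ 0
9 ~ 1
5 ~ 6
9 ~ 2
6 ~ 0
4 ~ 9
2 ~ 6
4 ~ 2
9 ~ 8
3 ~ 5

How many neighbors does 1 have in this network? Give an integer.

1

1 is directly tied to 9. That is 1 neighbor, so the degree of 1 is 1.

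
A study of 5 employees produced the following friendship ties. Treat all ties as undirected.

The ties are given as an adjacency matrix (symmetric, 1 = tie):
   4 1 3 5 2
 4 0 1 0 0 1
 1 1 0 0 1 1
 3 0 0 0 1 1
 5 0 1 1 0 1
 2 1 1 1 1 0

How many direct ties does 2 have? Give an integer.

2 is directly tied to 1, 3, 4, and 5. That is 4 neighbors, so the degree of 2 is 4.

4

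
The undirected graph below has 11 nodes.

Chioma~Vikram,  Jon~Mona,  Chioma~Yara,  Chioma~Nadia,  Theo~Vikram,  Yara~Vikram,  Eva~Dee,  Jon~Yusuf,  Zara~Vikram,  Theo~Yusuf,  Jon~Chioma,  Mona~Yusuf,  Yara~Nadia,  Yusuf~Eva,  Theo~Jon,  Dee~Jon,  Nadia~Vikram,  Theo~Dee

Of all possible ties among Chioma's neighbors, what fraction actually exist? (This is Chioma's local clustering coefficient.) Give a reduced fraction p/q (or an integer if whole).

1/2

Chioma's neighbors: Jon, Nadia, Vikram, and Yara (k = 4).
Possible neighbor pairs: C(4,2) = 6. Edges among them: Nadia–Vikram, Nadia–Yara, Vikram–Yara → e = 3.
Clustering(Chioma) = 3/6 = 1/2.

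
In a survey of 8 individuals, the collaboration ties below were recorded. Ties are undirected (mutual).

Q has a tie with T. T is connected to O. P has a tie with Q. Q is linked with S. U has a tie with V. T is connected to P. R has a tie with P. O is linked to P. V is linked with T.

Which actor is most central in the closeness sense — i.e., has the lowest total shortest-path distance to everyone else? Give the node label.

Farness (sum of distances to all others) for each node — O:14, P:11, Q:12, R:17, S:18, T:10, U:20, V:14.
The smallest farness is 10, for T, so T has the highest closeness.

T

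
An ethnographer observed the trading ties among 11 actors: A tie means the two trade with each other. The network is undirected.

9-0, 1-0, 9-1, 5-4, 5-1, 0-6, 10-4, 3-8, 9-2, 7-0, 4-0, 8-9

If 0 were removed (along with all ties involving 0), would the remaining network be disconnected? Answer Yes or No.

Yes

Removing 0 leaves {1, 2, 3, 4, 5, 8, 9, and 10} with no path to {6}, so the network splits into 3 components. 0 is a cut vertex.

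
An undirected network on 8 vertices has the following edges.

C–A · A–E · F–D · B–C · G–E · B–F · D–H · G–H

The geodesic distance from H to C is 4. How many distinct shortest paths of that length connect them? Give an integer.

The shortest distance is 4. The length-4 paths are: H–G–E–A–C; H–D–F–B–C.
That gives 2 distinct shortest paths.

2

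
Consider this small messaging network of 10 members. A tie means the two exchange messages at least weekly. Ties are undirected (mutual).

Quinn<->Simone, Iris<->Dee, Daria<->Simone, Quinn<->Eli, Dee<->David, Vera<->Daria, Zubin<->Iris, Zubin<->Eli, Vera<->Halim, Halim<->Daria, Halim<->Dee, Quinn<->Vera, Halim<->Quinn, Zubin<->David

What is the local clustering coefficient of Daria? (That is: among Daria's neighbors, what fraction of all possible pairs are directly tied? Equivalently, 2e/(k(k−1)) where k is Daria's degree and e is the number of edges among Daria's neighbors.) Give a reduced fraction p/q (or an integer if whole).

1/3

Daria's neighbors: Halim, Simone, and Vera (k = 3).
Possible neighbor pairs: C(3,2) = 3. Edges among them: Halim–Vera → e = 1.
Clustering(Daria) = 1/3.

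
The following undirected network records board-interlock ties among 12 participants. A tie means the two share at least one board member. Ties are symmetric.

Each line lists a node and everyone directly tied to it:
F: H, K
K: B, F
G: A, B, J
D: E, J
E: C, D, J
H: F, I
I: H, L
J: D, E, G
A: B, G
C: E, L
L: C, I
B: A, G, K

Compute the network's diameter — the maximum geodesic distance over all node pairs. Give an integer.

Eccentricity of each node (its greatest distance to any other): A:5, B:5, C:5, D:5, E:5, F:5, G:5, H:5, I:5, J:5, K:5, L:5.
The maximum eccentricity is 5, realized for instance by the pair C–K via C – L – I – H – F – K. So the diameter is 5.

5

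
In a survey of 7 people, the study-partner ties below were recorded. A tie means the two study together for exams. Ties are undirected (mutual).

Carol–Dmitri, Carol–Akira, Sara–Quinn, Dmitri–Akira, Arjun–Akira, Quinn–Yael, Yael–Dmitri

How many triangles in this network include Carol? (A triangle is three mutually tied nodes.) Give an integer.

Carol's neighbors: Akira and Dmitri.
Neighbor pairs that are themselves tied: Carol–Akira–Dmitri. Each forms one triangle with Carol, for 1 in total.

1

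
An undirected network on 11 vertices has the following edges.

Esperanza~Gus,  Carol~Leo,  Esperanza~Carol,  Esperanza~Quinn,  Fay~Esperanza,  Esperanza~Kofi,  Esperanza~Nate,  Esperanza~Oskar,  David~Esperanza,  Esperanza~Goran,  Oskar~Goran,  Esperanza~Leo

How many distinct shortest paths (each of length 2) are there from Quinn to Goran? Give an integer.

1

The shortest distance is 2, and the only length-2 path is Quinn–Esperanza–Goran. So there is exactly 1 shortest path.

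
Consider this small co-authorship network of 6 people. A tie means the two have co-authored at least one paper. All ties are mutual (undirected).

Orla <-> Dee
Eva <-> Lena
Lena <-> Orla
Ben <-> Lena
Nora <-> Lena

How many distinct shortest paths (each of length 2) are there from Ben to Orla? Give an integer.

The shortest distance is 2, and the only length-2 path is Ben–Lena–Orla. So there is exactly 1 shortest path.

1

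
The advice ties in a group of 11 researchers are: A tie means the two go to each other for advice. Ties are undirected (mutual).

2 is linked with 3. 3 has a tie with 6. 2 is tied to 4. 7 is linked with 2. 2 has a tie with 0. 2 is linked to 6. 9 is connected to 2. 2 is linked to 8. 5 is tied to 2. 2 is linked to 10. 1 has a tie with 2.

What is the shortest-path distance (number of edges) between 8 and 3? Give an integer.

One shortest route is 8 – 2 – 3, which uses 2 edges, and 8 and 3 are not directly tied, so nothing shorter exists. So d(8,3) = 2.

2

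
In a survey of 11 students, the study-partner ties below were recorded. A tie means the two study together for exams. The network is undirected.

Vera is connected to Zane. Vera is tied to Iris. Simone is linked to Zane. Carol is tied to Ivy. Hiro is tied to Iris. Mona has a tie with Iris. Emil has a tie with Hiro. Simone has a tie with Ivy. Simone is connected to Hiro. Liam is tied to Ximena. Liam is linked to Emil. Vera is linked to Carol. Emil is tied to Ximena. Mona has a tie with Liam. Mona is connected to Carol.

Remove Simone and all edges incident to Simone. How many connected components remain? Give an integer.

1

Simone's neighbors (Hiro, Ivy, and Zane) remain reachable from one another through other ties, so the rest of the network stays in one piece.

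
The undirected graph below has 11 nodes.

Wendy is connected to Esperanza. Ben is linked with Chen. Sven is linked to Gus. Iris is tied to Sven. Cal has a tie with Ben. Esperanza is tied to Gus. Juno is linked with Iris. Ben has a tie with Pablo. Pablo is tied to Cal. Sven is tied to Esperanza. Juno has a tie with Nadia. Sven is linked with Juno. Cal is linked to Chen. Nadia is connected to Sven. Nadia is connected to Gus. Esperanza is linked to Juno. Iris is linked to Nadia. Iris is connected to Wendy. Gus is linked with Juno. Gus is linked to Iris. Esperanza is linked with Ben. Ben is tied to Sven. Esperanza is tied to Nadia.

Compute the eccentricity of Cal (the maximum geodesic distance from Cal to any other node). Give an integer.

Distances from Cal: Ben:1, Chen:1, Esperanza:2, Gus:3, Iris:3, Juno:3, Nadia:3, Pablo:1, Sven:2, Wendy:3.
The largest is 3 (to Nadia, Juno, Gus, Wendy, and Iris), so the eccentricity of Cal is 3.

3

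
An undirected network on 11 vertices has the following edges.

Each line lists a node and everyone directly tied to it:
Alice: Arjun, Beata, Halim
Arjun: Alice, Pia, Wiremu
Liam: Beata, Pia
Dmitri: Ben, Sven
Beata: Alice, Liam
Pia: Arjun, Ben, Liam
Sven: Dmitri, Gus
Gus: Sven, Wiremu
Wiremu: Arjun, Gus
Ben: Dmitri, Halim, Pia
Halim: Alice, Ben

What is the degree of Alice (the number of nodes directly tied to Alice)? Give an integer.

Alice is directly tied to Arjun, Beata, and Halim. That is 3 neighbors, so the degree of Alice is 3.

3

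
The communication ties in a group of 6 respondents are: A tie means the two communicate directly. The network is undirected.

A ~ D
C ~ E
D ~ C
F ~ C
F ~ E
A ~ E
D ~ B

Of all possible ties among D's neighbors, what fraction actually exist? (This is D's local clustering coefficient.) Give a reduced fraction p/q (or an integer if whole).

0

D's neighbors: A, B, and C (k = 3).
Possible neighbor pairs: C(3,2) = 3. Edges among them: none → e = 0.
Clustering(D) = 0/3 = 0.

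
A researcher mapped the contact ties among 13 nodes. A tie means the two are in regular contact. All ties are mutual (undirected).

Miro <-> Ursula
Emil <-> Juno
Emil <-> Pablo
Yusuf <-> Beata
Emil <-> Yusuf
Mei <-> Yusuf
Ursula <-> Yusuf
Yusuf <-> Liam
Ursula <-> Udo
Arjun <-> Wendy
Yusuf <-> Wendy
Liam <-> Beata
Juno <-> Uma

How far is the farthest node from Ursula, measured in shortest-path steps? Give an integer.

Distances from Ursula: Arjun:3, Beata:2, Emil:2, Juno:3, Liam:2, Mei:2, Miro:1, Pablo:3, Udo:1, Uma:4, Wendy:2, Yusuf:1.
The largest is 4 (to Uma), so the eccentricity of Ursula is 4.

4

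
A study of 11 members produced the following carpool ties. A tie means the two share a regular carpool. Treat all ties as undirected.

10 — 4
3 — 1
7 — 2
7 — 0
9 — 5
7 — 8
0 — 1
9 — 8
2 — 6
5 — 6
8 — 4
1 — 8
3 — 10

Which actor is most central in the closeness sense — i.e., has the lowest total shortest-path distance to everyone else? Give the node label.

Farness (sum of distances to all others) for each node — 0:24, 1:21, 2:25, 3:27, 4:23, 5:27, 6:30, 7:20, 8:17, 9:22, 10:28.
The smallest farness is 17, for 8, so 8 has the highest closeness.

8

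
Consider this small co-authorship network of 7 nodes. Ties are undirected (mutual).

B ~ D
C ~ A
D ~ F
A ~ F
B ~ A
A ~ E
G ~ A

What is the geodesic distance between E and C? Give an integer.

One shortest route is E – A – C, which uses 2 edges, and E and C are not directly tied, so nothing shorter exists. So d(E,C) = 2.

2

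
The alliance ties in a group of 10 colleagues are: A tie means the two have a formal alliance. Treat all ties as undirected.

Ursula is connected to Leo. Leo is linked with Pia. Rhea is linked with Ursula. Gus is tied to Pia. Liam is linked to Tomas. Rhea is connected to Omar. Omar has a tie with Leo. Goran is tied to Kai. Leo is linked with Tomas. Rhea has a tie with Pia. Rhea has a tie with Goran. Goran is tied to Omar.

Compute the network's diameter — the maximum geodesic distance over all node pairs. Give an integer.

Eccentricity of each node (its greatest distance to any other): Goran:4, Gus:4, Kai:5, Leo:3, Liam:5, Omar:3, Pia:3, Rhea:4, Tomas:4, Ursula:3.
The maximum eccentricity is 5, realized for instance by the pair Kai–Liam via Kai – Goran – Omar – Leo – Tomas – Liam. So the diameter is 5.

5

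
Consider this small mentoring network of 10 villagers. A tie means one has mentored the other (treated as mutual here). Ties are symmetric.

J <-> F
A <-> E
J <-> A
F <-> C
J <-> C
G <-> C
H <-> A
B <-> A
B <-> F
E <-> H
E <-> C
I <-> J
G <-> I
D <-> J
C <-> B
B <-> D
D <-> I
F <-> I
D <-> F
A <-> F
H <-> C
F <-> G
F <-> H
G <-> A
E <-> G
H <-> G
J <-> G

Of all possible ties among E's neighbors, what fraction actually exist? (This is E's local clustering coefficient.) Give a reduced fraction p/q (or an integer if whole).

5/6

E's neighbors: A, C, G, and H (k = 4).
Possible neighbor pairs: C(4,2) = 6. Edges among them: A–G, A–H, C–G, C–H, G–H → e = 5.
Clustering(E) = 5/6.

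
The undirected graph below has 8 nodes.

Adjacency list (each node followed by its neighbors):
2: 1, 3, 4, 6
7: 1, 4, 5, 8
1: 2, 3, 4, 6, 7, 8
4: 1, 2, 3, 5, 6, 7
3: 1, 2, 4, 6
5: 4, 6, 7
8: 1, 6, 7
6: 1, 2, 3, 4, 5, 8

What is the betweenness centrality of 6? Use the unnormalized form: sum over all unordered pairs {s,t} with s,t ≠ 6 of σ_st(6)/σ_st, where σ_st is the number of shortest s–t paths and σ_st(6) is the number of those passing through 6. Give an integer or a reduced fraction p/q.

19/6

Pairs whose geodesics pass through 6 — 5–1: 1/3; 5–8: 1/2; 5–3: 1/2; 5–2: 1/2; 8–3: 1/2; 8–4: 1/3; 8–2: 1/2.
All other pairs contribute 0.
Summing the contributions gives betweenness(6) = 19/6.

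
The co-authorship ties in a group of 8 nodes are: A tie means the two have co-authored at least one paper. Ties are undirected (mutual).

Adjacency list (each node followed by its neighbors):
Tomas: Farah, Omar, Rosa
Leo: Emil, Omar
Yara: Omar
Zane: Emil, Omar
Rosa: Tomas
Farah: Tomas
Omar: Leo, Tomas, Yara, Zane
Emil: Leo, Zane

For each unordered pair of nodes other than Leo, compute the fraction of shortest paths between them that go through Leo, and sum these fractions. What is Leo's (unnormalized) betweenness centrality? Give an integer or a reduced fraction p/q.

Pairs whose geodesics pass through Leo — Tomas–Emil: 1/2; Farah–Emil: 1/2; Yara–Emil: 1/2; Omar–Emil: 1/2; Emil–Rosa: 1/2.
All other pairs contribute 0.
Summing the contributions gives betweenness(Leo) = 5/2.

5/2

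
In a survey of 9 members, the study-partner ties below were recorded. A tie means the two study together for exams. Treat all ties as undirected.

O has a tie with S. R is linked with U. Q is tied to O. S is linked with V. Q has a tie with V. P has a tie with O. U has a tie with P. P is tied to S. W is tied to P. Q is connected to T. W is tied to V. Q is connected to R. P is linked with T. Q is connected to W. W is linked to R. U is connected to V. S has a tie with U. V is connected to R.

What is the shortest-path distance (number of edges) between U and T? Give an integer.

2

One shortest route is U – P – T, which uses 2 edges, and U and T are not directly tied, so nothing shorter exists. So d(U,T) = 2.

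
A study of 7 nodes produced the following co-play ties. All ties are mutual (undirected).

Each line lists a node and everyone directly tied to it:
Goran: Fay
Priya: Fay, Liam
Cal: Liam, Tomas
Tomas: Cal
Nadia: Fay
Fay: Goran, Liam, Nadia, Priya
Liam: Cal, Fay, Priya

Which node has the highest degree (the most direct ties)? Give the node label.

Degrees — Cal:2, Fay:4, Goran:1, Liam:3, Nadia:1, Priya:2, Tomas:1.
The maximum is 4, attained only by Fay.

Fay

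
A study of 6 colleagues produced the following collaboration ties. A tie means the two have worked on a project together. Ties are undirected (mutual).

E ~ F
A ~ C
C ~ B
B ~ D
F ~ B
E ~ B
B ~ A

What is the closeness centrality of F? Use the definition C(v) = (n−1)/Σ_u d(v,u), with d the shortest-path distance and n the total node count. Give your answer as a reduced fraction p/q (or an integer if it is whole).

Distances from F: A:2, B:1, C:2, D:2, E:1. Sum = 8.
n = 6, so closeness = 5/8.

5/8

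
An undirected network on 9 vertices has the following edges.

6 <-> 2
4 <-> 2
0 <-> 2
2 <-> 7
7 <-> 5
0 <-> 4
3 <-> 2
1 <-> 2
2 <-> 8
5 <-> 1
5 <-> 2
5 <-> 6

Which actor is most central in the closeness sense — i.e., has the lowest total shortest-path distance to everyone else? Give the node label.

2

Farness (sum of distances to all others) for each node — 0:14, 1:14, 2:8, 3:15, 4:14, 5:12, 6:14, 7:14, 8:15.
The smallest farness is 8, for 2, so 2 has the highest closeness.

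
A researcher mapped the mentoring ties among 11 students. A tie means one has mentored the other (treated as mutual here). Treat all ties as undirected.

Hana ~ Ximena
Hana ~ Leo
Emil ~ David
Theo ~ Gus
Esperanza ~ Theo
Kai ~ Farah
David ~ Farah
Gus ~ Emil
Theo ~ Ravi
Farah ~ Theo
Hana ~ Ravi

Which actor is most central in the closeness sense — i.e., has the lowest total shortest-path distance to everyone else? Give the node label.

Theo

Farness (sum of distances to all others) for each node — David:28, Emil:29, Esperanza:27, Farah:22, Gus:24, Hana:26, Kai:31, Leo:35, Ravi:21, Theo:18, Ximena:35.
The smallest farness is 18, for Theo, so Theo has the highest closeness.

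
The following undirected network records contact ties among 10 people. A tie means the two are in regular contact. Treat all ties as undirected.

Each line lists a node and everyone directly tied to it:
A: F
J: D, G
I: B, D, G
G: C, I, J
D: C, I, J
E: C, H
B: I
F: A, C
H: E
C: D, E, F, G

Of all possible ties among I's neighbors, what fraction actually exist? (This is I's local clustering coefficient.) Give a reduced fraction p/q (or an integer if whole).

0

I's neighbors: B, D, and G (k = 3).
Possible neighbor pairs: C(3,2) = 3. Edges among them: none → e = 0.
Clustering(I) = 0/3 = 0.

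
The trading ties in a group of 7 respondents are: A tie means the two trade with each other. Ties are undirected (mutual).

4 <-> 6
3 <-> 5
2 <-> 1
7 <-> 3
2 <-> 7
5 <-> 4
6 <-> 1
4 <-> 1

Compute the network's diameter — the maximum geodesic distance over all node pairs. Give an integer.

3

Eccentricity of each node (its greatest distance to any other): 1:3, 2:3, 3:3, 4:3, 5:3, 6:3, 7:3.
The maximum eccentricity is 3, realized for instance by the pair 3–1 via 3 – 7 – 2 – 1. So the diameter is 3.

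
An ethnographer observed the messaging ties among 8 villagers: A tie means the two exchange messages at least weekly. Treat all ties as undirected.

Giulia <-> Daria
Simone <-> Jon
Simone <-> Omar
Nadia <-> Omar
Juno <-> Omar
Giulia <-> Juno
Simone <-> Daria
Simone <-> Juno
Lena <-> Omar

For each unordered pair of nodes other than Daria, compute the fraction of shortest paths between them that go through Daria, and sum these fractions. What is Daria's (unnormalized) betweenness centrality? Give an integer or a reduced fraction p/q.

1

Pairs whose geodesics pass through Daria — Giulia–Jon: 1/2; Giulia–Simone: 1/2.
All other pairs contribute 0.
Summing the contributions gives betweenness(Daria) = 1.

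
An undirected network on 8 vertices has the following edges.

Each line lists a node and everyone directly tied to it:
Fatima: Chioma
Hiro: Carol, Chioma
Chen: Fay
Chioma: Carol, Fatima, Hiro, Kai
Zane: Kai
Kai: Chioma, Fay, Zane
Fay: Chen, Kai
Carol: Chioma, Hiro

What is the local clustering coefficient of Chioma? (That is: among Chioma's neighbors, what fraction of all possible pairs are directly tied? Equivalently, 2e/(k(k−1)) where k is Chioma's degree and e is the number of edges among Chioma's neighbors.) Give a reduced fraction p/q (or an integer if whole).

Chioma's neighbors: Carol, Fatima, Hiro, and Kai (k = 4).
Possible neighbor pairs: C(4,2) = 6. Edges among them: Carol–Hiro → e = 1.
Clustering(Chioma) = 1/6.

1/6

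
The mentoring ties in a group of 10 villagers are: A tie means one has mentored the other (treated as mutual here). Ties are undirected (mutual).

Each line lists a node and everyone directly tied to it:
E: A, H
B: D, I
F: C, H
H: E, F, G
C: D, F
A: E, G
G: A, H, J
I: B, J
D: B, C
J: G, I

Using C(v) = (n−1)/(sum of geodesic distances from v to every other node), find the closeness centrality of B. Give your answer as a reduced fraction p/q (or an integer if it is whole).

9/25

Distances from B: A:4, C:2, D:1, E:5, F:3, G:3, H:4, I:1, J:2. Sum = 25.
n = 10, so closeness = 9/25.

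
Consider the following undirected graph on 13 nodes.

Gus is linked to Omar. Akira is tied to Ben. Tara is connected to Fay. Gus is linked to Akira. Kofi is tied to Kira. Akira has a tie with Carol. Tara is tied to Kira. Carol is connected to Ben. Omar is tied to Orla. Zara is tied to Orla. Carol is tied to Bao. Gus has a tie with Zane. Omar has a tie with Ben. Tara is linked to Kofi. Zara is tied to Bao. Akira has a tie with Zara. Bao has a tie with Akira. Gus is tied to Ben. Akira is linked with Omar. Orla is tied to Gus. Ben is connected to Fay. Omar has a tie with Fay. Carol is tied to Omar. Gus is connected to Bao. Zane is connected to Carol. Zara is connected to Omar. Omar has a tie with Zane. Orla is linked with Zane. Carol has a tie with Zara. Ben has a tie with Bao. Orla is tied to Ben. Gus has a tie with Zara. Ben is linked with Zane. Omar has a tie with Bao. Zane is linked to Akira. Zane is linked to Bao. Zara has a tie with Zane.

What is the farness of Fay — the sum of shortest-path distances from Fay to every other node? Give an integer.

21

Distances from Fay: Akira:2, Bao:2, Ben:1, Carol:2, Gus:2, Kira:2, Kofi:2, Omar:1, Orla:2, Tara:1, Zane:2, Zara:2.
Sum = 2 + 2 + 1 + 2 + 2 + 2 + 2 + 1 + 2 + 1 + 2 + 2 = 21.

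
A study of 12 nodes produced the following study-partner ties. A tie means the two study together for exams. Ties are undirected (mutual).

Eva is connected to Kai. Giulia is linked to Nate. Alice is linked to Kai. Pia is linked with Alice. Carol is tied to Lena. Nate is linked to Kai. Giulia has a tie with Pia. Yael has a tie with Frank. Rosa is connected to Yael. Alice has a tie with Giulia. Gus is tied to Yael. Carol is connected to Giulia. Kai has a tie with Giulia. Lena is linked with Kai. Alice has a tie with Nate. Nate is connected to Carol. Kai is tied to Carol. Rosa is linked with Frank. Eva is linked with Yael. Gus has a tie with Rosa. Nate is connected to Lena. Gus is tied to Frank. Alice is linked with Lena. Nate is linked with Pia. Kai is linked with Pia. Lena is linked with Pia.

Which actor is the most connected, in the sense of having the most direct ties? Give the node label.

Degrees — Alice:5, Carol:4, Eva:2, Frank:3, Giulia:5, Gus:3, Kai:7, Lena:5, Nate:6, Pia:5, Rosa:3, Yael:4.
The maximum is 7, attained only by Kai.

Kai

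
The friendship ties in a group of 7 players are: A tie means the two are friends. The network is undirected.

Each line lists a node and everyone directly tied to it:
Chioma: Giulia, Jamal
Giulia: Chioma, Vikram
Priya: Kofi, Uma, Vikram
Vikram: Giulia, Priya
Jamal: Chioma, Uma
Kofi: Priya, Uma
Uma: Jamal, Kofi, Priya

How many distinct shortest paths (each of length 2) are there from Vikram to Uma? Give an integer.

1

The shortest distance is 2, and the only length-2 path is Vikram–Priya–Uma. So there is exactly 1 shortest path.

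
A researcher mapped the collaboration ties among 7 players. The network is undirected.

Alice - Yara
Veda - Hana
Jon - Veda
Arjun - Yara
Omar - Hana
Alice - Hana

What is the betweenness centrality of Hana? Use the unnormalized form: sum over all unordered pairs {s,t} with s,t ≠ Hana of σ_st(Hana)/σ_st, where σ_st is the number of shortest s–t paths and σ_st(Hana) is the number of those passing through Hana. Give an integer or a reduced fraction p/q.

11

Pairs whose geodesics pass through Hana — Veda–Omar: 1; Veda–Yara: 1; Veda–Arjun: 1; Veda–Alice: 1; Omar–Yara: 1; Omar–Jon: 1; Omar–Arjun: 1; Omar–Alice: 1; Yara–Jon: 1; Jon–Arjun: 1; Jon–Alice: 1.
All other pairs contribute 0.
Summing the contributions gives betweenness(Hana) = 11.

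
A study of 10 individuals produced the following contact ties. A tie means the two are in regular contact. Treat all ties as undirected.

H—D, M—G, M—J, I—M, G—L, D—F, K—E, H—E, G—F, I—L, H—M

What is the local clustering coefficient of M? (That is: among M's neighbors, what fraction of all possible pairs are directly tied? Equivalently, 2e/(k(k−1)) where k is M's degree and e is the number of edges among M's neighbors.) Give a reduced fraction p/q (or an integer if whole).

0

M's neighbors: G, H, I, and J (k = 4).
Possible neighbor pairs: C(4,2) = 6. Edges among them: none → e = 0.
Clustering(M) = 0/6 = 0.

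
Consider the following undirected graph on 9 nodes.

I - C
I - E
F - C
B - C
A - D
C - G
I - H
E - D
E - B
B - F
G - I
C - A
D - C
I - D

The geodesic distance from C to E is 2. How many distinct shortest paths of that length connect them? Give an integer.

The shortest distance is 2. The length-2 paths are: C–I–E; C–D–E; C–B–E.
That gives 3 distinct shortest paths.

3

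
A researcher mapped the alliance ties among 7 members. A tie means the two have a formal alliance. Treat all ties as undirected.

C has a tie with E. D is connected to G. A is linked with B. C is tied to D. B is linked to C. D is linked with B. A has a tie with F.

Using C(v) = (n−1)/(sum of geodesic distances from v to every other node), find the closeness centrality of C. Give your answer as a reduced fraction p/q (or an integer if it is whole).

3/5

Distances from C: A:2, B:1, D:1, E:1, F:3, G:2. Sum = 10.
n = 7, so closeness = 6/10 = 3/5.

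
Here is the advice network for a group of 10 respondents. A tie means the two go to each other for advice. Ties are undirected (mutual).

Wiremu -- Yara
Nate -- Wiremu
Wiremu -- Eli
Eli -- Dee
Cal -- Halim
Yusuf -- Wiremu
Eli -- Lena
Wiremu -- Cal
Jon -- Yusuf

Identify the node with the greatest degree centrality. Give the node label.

Degrees — Cal:2, Dee:1, Eli:3, Halim:1, Jon:1, Lena:1, Nate:1, Wiremu:5, Yara:1, Yusuf:2.
The maximum is 5, attained only by Wiremu.

Wiremu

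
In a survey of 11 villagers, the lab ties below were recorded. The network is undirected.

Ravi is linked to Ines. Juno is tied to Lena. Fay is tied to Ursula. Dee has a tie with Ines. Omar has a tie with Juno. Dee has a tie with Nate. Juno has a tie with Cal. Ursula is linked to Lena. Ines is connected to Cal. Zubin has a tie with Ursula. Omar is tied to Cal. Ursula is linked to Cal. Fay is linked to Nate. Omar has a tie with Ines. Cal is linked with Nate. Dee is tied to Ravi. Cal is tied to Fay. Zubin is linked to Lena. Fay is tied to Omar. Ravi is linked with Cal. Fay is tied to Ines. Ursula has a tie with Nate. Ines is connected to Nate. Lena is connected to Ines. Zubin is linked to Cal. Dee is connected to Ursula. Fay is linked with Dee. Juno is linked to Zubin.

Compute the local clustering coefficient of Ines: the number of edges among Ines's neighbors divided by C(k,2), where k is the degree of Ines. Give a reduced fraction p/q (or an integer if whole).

3/7

Ines's neighbors: Cal, Dee, Fay, Lena, Nate, Omar, and Ravi (k = 7).
Possible neighbor pairs: C(7,2) = 21. Edges among them: Cal–Fay, Cal–Nate, Cal–Omar, Cal–Ravi, Dee–Fay, Dee–Nate, Dee–Ravi, Fay–Nate, Fay–Omar → e = 9.
Clustering(Ines) = 9/21 = 3/7.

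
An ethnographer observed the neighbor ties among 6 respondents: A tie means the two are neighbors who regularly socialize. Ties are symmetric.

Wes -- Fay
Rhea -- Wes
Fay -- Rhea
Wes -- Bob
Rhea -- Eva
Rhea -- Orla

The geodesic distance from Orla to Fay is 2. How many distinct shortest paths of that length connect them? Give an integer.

1

The shortest distance is 2, and the only length-2 path is Orla–Rhea–Fay. So there is exactly 1 shortest path.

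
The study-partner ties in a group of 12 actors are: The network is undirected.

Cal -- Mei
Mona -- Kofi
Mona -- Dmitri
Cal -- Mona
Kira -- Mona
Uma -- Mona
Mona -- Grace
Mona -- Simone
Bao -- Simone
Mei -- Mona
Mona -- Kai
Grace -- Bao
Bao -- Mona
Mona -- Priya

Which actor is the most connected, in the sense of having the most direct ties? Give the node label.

Degrees — Bao:3, Cal:2, Dmitri:1, Grace:2, Kai:1, Kira:1, Kofi:1, Mei:2, Mona:11, Priya:1, Simone:2, Uma:1.
The maximum is 11, attained only by Mona.

Mona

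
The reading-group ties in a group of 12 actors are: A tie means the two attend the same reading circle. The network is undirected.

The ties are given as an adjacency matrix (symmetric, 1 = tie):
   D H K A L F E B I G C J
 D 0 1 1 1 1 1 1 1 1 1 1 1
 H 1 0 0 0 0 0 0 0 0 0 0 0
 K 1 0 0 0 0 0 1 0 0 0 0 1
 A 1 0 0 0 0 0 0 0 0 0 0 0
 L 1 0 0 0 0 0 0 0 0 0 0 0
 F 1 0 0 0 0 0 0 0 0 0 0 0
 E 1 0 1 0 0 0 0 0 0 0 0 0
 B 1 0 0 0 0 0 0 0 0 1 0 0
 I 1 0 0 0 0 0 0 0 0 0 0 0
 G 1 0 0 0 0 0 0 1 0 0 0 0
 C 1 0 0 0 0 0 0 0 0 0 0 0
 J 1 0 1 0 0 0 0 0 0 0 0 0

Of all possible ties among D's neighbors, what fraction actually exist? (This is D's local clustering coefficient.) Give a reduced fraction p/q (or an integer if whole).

D's neighbors: A, B, C, E, F, G, H, I, J, K, and L (k = 11).
Possible neighbor pairs: C(11,2) = 55. Edges among them: B–G, E–K, J–K → e = 3.
Clustering(D) = 3/55.

3/55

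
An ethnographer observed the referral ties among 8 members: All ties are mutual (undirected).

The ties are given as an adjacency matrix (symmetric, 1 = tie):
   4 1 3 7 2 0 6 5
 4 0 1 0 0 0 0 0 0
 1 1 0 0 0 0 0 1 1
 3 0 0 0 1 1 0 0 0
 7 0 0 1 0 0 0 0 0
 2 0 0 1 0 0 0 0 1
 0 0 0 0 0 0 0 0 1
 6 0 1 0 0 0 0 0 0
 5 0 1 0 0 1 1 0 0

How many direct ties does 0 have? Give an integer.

1

0 is directly tied to 5. That is 1 neighbor, so the degree of 0 is 1.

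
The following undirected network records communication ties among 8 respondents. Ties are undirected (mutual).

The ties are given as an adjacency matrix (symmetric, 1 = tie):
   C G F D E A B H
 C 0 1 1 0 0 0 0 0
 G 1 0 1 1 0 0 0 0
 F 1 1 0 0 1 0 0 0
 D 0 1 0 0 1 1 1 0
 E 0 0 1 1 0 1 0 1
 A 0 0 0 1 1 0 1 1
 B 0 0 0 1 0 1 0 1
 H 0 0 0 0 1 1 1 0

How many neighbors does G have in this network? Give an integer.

3

G is directly tied to C, D, and F. That is 3 neighbors, so the degree of G is 3.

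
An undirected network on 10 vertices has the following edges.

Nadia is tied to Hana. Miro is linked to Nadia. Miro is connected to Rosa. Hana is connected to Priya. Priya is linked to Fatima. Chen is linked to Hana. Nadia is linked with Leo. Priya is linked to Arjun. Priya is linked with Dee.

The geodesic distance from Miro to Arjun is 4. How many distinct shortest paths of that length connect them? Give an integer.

1

The shortest distance is 4, and the only length-4 path is Miro–Nadia–Hana–Priya–Arjun. So there is exactly 1 shortest path.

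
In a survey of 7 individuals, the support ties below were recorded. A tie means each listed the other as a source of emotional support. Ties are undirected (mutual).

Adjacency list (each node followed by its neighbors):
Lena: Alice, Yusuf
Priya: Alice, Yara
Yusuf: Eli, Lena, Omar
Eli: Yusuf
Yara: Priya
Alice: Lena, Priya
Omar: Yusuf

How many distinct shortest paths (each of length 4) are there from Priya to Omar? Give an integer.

The shortest distance is 4, and the only length-4 path is Priya–Alice–Lena–Yusuf–Omar. So there is exactly 1 shortest path.

1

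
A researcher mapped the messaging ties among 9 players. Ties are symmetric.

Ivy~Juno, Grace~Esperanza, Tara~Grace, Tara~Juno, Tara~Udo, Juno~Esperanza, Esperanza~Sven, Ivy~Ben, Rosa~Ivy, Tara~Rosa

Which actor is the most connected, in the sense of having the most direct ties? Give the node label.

Tara

Degrees — Ben:1, Esperanza:3, Grace:2, Ivy:3, Juno:3, Rosa:2, Sven:1, Tara:4, Udo:1.
The maximum is 4, attained only by Tara.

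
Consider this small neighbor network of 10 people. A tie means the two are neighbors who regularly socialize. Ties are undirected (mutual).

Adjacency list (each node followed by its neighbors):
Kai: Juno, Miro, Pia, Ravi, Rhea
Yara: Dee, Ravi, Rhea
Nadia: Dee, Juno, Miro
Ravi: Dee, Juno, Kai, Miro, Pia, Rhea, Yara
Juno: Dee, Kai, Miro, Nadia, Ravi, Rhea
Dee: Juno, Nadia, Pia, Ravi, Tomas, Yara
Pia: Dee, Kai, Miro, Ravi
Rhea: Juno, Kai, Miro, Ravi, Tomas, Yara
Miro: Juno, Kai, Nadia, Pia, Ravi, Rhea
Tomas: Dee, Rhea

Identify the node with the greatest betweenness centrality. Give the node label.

Unnormalized betweenness of each node: Dee:77/12, Juno:13/6, Kai:7/12, Miro:29/12, Nadia:1/4, Pia:7/12, Ravi:13/4, Rhea:29/6, Tomas:1/4, Yara:1/4.
Dee has the largest value, 77/12, making it the main broker — the node through which the most shortest paths run.

Dee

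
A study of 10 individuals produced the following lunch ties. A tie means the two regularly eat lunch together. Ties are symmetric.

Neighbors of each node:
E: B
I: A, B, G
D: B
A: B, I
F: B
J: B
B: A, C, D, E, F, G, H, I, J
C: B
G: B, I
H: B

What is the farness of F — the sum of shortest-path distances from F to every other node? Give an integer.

Distances from F: A:2, B:1, C:2, D:2, E:2, G:2, H:2, I:2, J:2.
Sum = 2 + 1 + 2 + 2 + 2 + 2 + 2 + 2 + 2 = 17.

17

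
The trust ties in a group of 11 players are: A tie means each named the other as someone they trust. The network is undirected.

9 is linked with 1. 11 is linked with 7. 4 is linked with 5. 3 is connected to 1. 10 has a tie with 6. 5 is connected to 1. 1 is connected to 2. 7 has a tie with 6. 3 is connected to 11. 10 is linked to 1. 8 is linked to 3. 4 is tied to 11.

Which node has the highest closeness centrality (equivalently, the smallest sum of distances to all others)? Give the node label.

Farness (sum of distances to all others) for each node — 1:16, 2:25, 3:18, 4:23, 5:21, 6:25, 7:25, 8:27, 9:25, 10:21, 11:20.
The smallest farness is 16, for 1, so 1 has the highest closeness.

1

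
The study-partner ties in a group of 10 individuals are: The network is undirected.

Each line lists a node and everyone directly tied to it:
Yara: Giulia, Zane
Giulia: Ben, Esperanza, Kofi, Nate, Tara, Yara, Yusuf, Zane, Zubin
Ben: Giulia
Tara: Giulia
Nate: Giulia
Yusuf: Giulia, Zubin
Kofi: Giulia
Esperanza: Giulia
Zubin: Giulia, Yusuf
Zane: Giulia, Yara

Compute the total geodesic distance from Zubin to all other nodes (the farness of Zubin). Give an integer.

Distances from Zubin: Ben:2, Esperanza:2, Giulia:1, Kofi:2, Nate:2, Tara:2, Yara:2, Yusuf:1, Zane:2.
Sum = 2 + 2 + 1 + 2 + 2 + 2 + 2 + 1 + 2 = 16.

16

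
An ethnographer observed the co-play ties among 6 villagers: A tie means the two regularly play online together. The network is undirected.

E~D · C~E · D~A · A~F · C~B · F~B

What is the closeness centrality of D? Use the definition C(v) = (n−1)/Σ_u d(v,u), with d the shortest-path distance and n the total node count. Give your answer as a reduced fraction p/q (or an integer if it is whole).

Distances from D: A:1, B:3, C:2, E:1, F:2. Sum = 9.
n = 6, so closeness = 5/9.

5/9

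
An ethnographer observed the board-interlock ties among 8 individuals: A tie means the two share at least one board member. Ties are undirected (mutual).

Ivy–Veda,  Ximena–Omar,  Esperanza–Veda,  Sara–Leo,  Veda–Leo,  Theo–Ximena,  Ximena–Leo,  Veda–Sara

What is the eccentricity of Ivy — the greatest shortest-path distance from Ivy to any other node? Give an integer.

4

Distances from Ivy: Esperanza:2, Leo:2, Omar:4, Sara:2, Theo:4, Veda:1, Ximena:3.
The largest is 4 (to Theo and Omar), so the eccentricity of Ivy is 4.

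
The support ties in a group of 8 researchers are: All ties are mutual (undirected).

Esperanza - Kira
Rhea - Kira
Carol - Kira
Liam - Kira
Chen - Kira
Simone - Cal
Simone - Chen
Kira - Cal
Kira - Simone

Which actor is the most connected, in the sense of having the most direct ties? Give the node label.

Degrees — Cal:2, Carol:1, Chen:2, Esperanza:1, Kira:7, Liam:1, Rhea:1, Simone:3.
The maximum is 7, attained only by Kira.

Kira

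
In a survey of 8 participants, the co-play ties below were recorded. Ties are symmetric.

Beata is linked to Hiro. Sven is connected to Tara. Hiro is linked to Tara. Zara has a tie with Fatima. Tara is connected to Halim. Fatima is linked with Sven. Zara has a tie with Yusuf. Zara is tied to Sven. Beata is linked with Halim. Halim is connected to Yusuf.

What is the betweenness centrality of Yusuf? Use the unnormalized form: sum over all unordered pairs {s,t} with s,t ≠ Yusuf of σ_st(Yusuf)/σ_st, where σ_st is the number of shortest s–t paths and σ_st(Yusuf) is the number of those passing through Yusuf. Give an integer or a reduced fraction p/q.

Pairs whose geodesics pass through Yusuf — Halim–Fatima: 1/2; Halim–Zara: 1; Beata–Fatima: 1/3; Beata–Zara: 1.
All other pairs contribute 0.
Summing the contributions gives betweenness(Yusuf) = 17/6.

17/6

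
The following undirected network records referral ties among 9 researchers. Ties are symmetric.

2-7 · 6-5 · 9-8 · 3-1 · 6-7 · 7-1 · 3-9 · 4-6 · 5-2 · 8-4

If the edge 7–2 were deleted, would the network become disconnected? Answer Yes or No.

Even without that edge, 7 still reaches 2 via 7 – 6 – 5 – 2, so the network stays connected. Not a bridge.

No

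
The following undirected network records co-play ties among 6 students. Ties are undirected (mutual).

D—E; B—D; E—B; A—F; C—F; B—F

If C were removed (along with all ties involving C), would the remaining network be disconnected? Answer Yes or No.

No

Even without C, every remaining node can still reach every other (the residual graph is connected), so C is not a cut vertex.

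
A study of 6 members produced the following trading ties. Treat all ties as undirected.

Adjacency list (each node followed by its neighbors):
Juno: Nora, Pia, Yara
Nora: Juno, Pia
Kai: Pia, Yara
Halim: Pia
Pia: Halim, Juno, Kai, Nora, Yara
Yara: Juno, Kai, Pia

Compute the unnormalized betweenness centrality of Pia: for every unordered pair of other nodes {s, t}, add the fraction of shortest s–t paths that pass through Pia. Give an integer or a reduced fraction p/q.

6

Pairs whose geodesics pass through Pia — Halim–Juno: 1; Halim–Kai: 1; Halim–Yara: 1; Halim–Nora: 1; Juno–Kai: 1/2; Kai–Nora: 1; Yara–Nora: 1/2.
All other pairs contribute 0.
Summing the contributions gives betweenness(Pia) = 6.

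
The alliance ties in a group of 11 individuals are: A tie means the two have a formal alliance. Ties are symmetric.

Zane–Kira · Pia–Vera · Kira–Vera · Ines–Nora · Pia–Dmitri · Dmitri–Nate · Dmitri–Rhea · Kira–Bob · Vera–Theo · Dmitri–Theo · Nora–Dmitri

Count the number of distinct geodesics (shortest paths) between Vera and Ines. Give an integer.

The shortest distance is 4. The length-4 paths are: Vera–Pia–Dmitri–Nora–Ines; Vera–Theo–Dmitri–Nora–Ines.
That gives 2 distinct shortest paths.

2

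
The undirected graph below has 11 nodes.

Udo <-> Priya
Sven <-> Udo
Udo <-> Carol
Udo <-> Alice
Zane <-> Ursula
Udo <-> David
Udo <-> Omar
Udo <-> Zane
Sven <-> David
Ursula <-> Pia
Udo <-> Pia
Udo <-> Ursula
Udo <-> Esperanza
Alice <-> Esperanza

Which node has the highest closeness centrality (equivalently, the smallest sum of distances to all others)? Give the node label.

Farness (sum of distances to all others) for each node — Alice:18, Carol:19, David:18, Esperanza:18, Omar:19, Pia:18, Priya:19, Sven:18, Udo:10, Ursula:17, Zane:18.
The smallest farness is 10, for Udo, so Udo has the highest closeness.

Udo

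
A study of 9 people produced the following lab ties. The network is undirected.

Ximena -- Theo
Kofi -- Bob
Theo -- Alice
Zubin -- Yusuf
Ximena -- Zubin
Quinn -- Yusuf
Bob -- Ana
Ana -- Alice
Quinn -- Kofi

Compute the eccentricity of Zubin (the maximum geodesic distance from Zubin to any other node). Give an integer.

4

Distances from Zubin: Alice:3, Ana:4, Bob:4, Kofi:3, Quinn:2, Theo:2, Ximena:1, Yusuf:1.
The largest is 4 (to Bob and Ana), so the eccentricity of Zubin is 4.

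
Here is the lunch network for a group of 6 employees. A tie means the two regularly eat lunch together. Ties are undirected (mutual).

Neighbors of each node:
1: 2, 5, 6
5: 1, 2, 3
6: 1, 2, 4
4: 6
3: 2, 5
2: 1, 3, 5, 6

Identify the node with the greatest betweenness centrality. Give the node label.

6

Unnormalized betweenness of each node: 1:1, 2:7/2, 3:0, 4:0, 5:1/2, 6:4.
6 has the largest value, 4, making it the main broker — the node through which the most shortest paths run.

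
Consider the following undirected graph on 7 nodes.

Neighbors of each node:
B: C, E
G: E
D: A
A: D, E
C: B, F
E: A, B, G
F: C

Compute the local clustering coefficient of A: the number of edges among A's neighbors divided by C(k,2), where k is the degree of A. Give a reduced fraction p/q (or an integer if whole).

0

A's neighbors: D and E (k = 2).
Possible neighbor pairs: C(2,2) = 1. Edges among them: none → e = 0.
Clustering(A) = 0/1.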